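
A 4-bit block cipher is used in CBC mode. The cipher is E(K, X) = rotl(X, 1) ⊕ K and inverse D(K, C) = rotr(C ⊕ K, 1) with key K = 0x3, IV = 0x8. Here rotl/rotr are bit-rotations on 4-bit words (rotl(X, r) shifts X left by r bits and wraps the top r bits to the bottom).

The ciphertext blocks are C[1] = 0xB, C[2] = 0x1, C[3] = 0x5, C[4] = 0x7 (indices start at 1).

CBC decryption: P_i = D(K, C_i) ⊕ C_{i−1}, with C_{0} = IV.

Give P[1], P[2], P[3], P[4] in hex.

P[1] = 0xC, P[2] = 0xA, P[3] = 0x2, P[4] = 0x7

P[1]: D(K, 0xB) = 0x4; 0x4 ⊕ 0x8 = 0xC.
P[2]: D(K, 0x1) = 0x1; 0x1 ⊕ 0xB = 0xA.
P[3]: D(K, 0x5) = 0x3; 0x3 ⊕ 0x1 = 0x2.
P[4]: D(K, 0x7) = 0x2; 0x2 ⊕ 0x5 = 0x7.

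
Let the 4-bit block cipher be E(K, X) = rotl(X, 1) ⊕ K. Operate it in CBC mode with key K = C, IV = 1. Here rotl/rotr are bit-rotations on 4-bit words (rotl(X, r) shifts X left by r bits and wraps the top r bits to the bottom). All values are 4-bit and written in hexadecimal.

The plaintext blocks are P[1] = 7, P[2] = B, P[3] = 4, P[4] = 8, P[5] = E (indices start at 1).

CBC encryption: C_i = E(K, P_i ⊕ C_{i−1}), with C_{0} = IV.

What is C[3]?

C[1]: P[1] ⊕ 1 = 6; E(K, 6) = 0.
C[2]: P[2] ⊕ 0 = B; E(K, B) = B.
C[3]: P[3] ⊕ B = F; E(K, F) = 3.

C[3] = 3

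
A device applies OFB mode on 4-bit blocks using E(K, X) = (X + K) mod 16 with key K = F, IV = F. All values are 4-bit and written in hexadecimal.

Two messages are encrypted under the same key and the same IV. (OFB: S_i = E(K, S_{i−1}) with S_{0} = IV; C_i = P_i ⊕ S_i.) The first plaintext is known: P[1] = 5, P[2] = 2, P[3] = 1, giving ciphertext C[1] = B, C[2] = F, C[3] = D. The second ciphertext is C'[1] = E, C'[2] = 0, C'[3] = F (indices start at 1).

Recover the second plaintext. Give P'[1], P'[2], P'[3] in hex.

In OFB with a reused IV, both messages share the same keystream S_i, so C_i ⊕ C'_i = P_i ⊕ P'_i and thus P'_i = P_i ⊕ C_i ⊕ C'_i.
P'[1]: 5 ⊕ B ⊕ E = 0.
P'[2]: 2 ⊕ F ⊕ 0 = D.
P'[3]: 1 ⊕ D ⊕ F = 3.

P'[1] = 0, P'[2] = D, P'[3] = 3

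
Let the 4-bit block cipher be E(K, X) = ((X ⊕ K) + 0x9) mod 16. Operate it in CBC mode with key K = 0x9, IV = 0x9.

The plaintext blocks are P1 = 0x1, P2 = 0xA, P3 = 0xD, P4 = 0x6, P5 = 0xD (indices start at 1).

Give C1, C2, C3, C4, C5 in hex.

C1 = 0xA, C2 = 0x2, C3 = 0xF, C4 = 0x9, C5 = 0x6

CBC encryption: C_i = E(K, P_i ⊕ C_{i−1}), with C_{0} = IV.
C1: P1 ⊕ 0x9 = 0x8; E(K, 0x8) = 0xA.
C2: P2 ⊕ 0xA = 0x0; E(K, 0x0) = 0x2.
C3: P3 ⊕ 0x2 = 0xF; E(K, 0xF) = 0xF.
C4: P4 ⊕ 0xF = 0x9; E(K, 0x9) = 0x9.
C5: P5 ⊕ 0x9 = 0x4; E(K, 0x4) = 0x6.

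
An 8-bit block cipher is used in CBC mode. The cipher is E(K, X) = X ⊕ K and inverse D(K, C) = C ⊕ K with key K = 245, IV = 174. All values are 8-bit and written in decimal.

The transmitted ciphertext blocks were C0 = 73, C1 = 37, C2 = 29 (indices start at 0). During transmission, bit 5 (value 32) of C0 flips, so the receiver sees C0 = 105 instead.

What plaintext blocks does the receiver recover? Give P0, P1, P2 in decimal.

P0 = 50, P1 = 185, P2 = 205

CBC decryption: P_i = D(K, C_i) ⊕ C_{i−1}, with C_{−1} = IV.
Only C0 changed, to 105. In CBC, a change in C_i garbles P_i and flips the same bit in P_{i+1}. Decrypting the received ciphertext:
P0: D(K, 105) = 156; 156 ⊕ 174 = 50.
P1: D(K, 37) = 208; 208 ⊕ 105 = 185.
P2: D(K, 29) = 232; 232 ⊕ 37 = 205.
Blocks that differ from the original plaintext: P0, P1.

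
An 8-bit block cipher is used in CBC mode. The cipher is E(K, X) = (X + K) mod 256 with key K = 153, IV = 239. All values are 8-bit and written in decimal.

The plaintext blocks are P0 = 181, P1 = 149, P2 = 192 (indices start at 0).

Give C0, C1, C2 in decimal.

C0 = 243, C1 = 255, C2 = 216

CBC encryption: C_i = E(K, P_i ⊕ C_{i−1}), with C_{−1} = IV.
C0: P0 ⊕ 239 = 90; E(K, 90) = 243.
C1: P1 ⊕ 243 = 102; E(K, 102) = 255.
C2: P2 ⊕ 255 = 63; E(K, 63) = 216.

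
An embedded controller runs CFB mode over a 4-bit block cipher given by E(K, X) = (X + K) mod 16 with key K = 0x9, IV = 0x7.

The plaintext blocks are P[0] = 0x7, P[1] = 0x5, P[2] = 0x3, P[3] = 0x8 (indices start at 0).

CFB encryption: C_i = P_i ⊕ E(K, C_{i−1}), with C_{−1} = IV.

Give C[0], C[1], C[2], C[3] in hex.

C[0]: E(K, 0x7) = 0x0; 0x7 ⊕ 0x0 = 0x7.
C[1]: E(K, 0x7) = 0x0; 0x5 ⊕ 0x0 = 0x5.
C[2]: E(K, 0x5) = 0xE; 0x3 ⊕ 0xE = 0xD.
C[3]: E(K, 0xD) = 0x6; 0x8 ⊕ 0x6 = 0xE.

C[0] = 0x7, C[1] = 0x5, C[2] = 0xD, C[3] = 0xE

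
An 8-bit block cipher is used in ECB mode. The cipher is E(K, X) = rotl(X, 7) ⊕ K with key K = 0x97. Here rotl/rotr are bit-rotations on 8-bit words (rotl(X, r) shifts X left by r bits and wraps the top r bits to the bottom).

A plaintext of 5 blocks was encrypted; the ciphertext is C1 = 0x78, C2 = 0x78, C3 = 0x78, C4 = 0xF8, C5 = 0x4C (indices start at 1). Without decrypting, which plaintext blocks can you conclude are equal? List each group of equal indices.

ECB encrypts each block independently with the same key, so equal ciphertext blocks imply equal plaintext blocks.
C1 = C2 = C3 = 0x78, so P1 = P2 = P3.

P1 = P2 = P3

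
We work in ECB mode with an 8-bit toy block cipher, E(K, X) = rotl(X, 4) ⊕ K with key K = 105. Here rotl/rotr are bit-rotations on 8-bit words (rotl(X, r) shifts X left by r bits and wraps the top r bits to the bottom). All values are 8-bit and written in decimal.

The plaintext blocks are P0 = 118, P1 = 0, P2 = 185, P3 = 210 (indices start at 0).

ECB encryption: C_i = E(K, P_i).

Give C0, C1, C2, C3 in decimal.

C0: E(K, 118) = 14.
C1: E(K, 0) = 105.
C2: E(K, 185) = 242.
C3: E(K, 210) = 68.

C0 = 14, C1 = 105, C2 = 242, C3 = 68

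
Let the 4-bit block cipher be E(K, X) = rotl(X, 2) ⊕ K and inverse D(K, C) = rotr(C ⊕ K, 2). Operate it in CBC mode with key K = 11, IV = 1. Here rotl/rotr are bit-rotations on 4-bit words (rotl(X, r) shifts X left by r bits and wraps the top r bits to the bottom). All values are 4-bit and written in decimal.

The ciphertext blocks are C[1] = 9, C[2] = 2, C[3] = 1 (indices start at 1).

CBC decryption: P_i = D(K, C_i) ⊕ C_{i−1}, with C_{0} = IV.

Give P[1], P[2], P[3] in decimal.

P[1] = 9, P[2] = 15, P[3] = 8

P[1]: D(K, 9) = 8; 8 ⊕ 1 = 9.
P[2]: D(K, 2) = 6; 6 ⊕ 9 = 15.
P[3]: D(K, 1) = 10; 10 ⊕ 2 = 8.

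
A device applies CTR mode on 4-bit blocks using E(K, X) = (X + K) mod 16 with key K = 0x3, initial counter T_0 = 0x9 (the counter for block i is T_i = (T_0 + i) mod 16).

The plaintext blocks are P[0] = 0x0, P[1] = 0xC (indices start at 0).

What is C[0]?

CTR encryption: S_i = E(K, T_i) where T_i is the counter for block i; C_i = P_i ⊕ S_i.
C[0]: T = 0x9, S = E(K, T) = 0xC; 0x0 ⊕ 0xC = 0xC.

C[0] = 0xC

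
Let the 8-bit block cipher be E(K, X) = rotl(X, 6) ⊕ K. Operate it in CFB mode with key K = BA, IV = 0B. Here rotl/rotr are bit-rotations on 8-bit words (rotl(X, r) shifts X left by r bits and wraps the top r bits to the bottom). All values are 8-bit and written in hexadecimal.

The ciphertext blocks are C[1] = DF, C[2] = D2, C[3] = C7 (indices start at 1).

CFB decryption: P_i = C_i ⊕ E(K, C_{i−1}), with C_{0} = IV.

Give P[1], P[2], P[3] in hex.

P[1] = A7, P[2] = 9F, P[3] = C9

P[1]: E(K, 0B) = 78; DF ⊕ 78 = A7.
P[2]: E(K, DF) = 4D; D2 ⊕ 4D = 9F.
P[3]: E(K, D2) = 0E; C7 ⊕ 0E = C9.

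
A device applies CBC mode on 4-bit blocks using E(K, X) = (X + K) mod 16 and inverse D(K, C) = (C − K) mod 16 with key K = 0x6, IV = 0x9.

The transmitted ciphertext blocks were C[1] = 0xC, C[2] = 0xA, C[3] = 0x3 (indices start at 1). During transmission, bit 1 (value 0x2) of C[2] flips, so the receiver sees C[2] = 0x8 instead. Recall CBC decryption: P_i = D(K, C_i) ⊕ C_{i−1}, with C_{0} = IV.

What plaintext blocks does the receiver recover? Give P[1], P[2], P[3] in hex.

P[1] = 0xF, P[2] = 0xE, P[3] = 0x5

Only C[2] changed, to 0x8. In CBC, a change in C_i garbles P_i and flips the same bit in P_{i+1}. Decrypting the received ciphertext:
P[1]: D(K, 0xC) = 0x6; 0x6 ⊕ 0x9 = 0xF.
P[2]: D(K, 0x8) = 0x2; 0x2 ⊕ 0xC = 0xE.
P[3]: D(K, 0x3) = 0xD; 0xD ⊕ 0x8 = 0x5.
Blocks that differ from the original plaintext: P[2], P[3].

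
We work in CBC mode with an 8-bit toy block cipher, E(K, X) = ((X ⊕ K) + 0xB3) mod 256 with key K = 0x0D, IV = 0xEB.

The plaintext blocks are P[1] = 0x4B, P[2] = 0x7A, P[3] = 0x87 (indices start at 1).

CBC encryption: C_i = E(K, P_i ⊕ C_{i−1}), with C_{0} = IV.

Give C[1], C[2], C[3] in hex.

C[1]: P[1] ⊕ 0xEB = 0xA0; E(K, 0xA0) = 0x60.
C[2]: P[2] ⊕ 0x60 = 0x1A; E(K, 0x1A) = 0xCA.
C[3]: P[3] ⊕ 0xCA = 0x4D; E(K, 0x4D) = 0xF3.

C[1] = 0x60, C[2] = 0xCA, C[3] = 0xF3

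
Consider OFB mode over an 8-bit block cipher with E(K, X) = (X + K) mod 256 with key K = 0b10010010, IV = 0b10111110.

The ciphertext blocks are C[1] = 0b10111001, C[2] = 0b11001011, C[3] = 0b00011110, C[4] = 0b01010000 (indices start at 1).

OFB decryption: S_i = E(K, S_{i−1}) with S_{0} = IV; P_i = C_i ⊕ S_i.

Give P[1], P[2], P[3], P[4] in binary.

P[1] = 0b11101001, P[2] = 0b00101001, P[3] = 0b01101010, P[4] = 0b01010110

P[1]: S = E(K, 0b10111110) = 0b01010000; 0b10111001 ⊕ 0b01010000 = 0b11101001.
P[2]: S = E(K, 0b01010000) = 0b11100010; 0b11001011 ⊕ 0b11100010 = 0b00101001.
P[3]: S = E(K, 0b11100010) = 0b01110100; 0b00011110 ⊕ 0b01110100 = 0b01101010.
P[4]: S = E(K, 0b01110100) = 0b00000110; 0b01010000 ⊕ 0b00000110 = 0b01010110.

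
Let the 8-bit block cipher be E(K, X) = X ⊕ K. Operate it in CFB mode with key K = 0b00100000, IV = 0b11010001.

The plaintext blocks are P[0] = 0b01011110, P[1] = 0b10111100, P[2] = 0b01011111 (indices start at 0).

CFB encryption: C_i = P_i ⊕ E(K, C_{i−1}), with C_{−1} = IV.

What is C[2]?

C[2] = 0b01001100

C[0]: E(K, 0b11010001) = 0b11110001; 0b01011110 ⊕ 0b11110001 = 0b10101111.
C[1]: E(K, 0b10101111) = 0b10001111; 0b10111100 ⊕ 0b10001111 = 0b00110011.
C[2]: E(K, 0b00110011) = 0b00010011; 0b01011111 ⊕ 0b00010011 = 0b01001100.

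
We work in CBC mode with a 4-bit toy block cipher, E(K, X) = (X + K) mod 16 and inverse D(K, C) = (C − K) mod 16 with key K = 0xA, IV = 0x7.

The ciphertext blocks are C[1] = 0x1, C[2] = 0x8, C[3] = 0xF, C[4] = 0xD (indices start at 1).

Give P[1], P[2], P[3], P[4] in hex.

P[1] = 0x0, P[2] = 0xF, P[3] = 0xD, P[4] = 0xC

CBC decryption: P_i = D(K, C_i) ⊕ C_{i−1}, with C_{0} = IV.
P[1]: D(K, 0x1) = 0x7; 0x7 ⊕ 0x7 = 0x0.
P[2]: D(K, 0x8) = 0xE; 0xE ⊕ 0x1 = 0xF.
P[3]: D(K, 0xF) = 0x5; 0x5 ⊕ 0x8 = 0xD.
P[4]: D(K, 0xD) = 0x3; 0x3 ⊕ 0xF = 0xC.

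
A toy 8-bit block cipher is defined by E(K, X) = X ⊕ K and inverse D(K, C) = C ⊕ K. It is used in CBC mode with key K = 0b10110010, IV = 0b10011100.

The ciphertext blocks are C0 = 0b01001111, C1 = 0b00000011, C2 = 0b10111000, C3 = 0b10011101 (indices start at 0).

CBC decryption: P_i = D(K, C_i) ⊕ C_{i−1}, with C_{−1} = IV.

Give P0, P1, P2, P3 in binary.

P0: D(K, 0b01001111) = 0b11111101; 0b11111101 ⊕ 0b10011100 = 0b01100001.
P1: D(K, 0b00000011) = 0b10110001; 0b10110001 ⊕ 0b01001111 = 0b11111110.
P2: D(K, 0b10111000) = 0b00001010; 0b00001010 ⊕ 0b00000011 = 0b00001001.
P3: D(K, 0b10011101) = 0b00101111; 0b00101111 ⊕ 0b10111000 = 0b10010111.

P0 = 0b01100001, P1 = 0b11111110, P2 = 0b00001001, P3 = 0b10010111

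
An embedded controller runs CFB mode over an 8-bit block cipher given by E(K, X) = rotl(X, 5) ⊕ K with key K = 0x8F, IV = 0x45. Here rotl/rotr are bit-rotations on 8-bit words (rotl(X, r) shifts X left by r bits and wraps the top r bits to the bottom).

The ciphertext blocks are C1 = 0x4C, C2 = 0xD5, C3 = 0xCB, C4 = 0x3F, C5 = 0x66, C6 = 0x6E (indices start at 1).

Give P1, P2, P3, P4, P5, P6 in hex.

CFB decryption: P_i = C_i ⊕ E(K, C_{i−1}), with C_{0} = IV.
P1: E(K, 0x45) = 0x27; 0x4C ⊕ 0x27 = 0x6B.
P2: E(K, 0x4C) = 0x06; 0xD5 ⊕ 0x06 = 0xD3.
P3: E(K, 0xD5) = 0x35; 0xCB ⊕ 0x35 = 0xFE.
P4: E(K, 0xCB) = 0xF6; 0x3F ⊕ 0xF6 = 0xC9.
P5: E(K, 0x3F) = 0x68; 0x66 ⊕ 0x68 = 0x0E.
P6: E(K, 0x66) = 0x43; 0x6E ⊕ 0x43 = 0x2D.

P1 = 0x6B, P2 = 0xD3, P3 = 0xFE, P4 = 0xC9, P5 = 0x0E, P6 = 0x2D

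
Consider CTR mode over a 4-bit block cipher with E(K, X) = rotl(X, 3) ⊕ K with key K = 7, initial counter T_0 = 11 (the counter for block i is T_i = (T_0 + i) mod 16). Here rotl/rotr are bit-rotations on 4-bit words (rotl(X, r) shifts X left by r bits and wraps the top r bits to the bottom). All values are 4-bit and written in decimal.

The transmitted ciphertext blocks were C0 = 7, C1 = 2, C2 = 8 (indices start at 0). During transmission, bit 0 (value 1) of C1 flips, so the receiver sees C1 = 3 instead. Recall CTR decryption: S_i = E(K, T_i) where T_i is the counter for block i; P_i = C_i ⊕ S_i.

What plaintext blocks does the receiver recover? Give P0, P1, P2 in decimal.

Only C1 changed, to 3. In CTR, a change in C_i flips the same bit in P_i only; the keystream is unaffected. Decrypting the received ciphertext:
P0: T = 11, S = E(K, T) = 10; 7 ⊕ 10 = 13.
P1: T = 12, S = E(K, T) = 1; 3 ⊕ 1 = 2.
P2: T = 13, S = E(K, T) = 9; 8 ⊕ 9 = 1.
Blocks that differ from the original plaintext: P1.

P0 = 13, P1 = 2, P2 = 1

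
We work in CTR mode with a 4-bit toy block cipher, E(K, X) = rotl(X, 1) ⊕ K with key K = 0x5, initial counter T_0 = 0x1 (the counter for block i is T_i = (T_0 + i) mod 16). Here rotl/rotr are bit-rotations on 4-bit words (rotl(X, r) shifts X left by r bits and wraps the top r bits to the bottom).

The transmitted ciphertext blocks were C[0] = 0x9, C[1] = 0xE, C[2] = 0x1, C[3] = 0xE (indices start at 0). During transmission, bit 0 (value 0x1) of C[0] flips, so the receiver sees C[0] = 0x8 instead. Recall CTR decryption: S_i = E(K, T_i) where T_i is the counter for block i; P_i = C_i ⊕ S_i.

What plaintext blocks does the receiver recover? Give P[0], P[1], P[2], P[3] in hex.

Only C[0] changed, to 0x8. In CTR, a change in C_i flips the same bit in P_i only; the keystream is unaffected. Decrypting the received ciphertext:
P[0]: T = 0x1, S = E(K, T) = 0x7; 0x8 ⊕ 0x7 = 0xF.
P[1]: T = 0x2, S = E(K, T) = 0x1; 0xE ⊕ 0x1 = 0xF.
P[2]: T = 0x3, S = E(K, T) = 0x3; 0x1 ⊕ 0x3 = 0x2.
P[3]: T = 0x4, S = E(K, T) = 0xD; 0xE ⊕ 0xD = 0x3.
Blocks that differ from the original plaintext: P[0].

P[0] = 0xF, P[1] = 0xF, P[2] = 0x2, P[3] = 0x3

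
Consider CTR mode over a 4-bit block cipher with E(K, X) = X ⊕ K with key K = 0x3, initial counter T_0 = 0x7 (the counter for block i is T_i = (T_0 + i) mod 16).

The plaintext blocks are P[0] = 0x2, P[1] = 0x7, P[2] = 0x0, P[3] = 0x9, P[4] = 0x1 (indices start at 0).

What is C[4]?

CTR encryption: S_i = E(K, T_i) where T_i is the counter for block i; C_i = P_i ⊕ S_i.
C[0]: T = 0x7, S = E(K, T) = 0x4; 0x2 ⊕ 0x4 = 0x6.
C[1]: T = 0x8, S = E(K, T) = 0xB; 0x7 ⊕ 0xB = 0xC.
C[2]: T = 0x9, S = E(K, T) = 0xA; 0x0 ⊕ 0xA = 0xA.
C[3]: T = 0xA, S = E(K, T) = 0x9; 0x9 ⊕ 0x9 = 0x0.
C[4]: T = 0xB, S = E(K, T) = 0x8; 0x1 ⊕ 0x8 = 0x9.

C[4] = 0x9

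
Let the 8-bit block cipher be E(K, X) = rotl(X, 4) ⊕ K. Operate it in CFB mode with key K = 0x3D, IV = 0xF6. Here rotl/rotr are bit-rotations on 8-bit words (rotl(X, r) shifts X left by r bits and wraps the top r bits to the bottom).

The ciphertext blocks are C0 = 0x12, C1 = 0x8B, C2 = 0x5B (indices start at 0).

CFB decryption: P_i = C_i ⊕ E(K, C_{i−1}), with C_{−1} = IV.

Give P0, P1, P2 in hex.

P0: E(K, 0xF6) = 0x52; 0x12 ⊕ 0x52 = 0x40.
P1: E(K, 0x12) = 0x1C; 0x8B ⊕ 0x1C = 0x97.
P2: E(K, 0x8B) = 0x85; 0x5B ⊕ 0x85 = 0xDE.

P0 = 0x40, P1 = 0x97, P2 = 0xDE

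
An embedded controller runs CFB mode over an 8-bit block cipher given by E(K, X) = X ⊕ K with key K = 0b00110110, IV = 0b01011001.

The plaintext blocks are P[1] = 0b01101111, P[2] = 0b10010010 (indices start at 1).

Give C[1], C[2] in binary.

CFB encryption: C_i = P_i ⊕ E(K, C_{i−1}), with C_{0} = IV.
C[1]: E(K, 0b01011001) = 0b01101111; 0b01101111 ⊕ 0b01101111 = 0b00000000.
C[2]: E(K, 0b00000000) = 0b00110110; 0b10010010 ⊕ 0b00110110 = 0b10100100.

C[1] = 0b00000000, C[2] = 0b10100100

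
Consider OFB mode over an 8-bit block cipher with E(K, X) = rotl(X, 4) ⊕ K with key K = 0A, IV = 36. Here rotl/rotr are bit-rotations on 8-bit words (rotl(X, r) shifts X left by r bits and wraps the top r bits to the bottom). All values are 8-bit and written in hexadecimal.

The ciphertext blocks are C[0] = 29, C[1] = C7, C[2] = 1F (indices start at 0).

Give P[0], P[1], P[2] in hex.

OFB decryption: S_i = E(K, S_{i−1}) with S_{−1} = IV; P_i = C_i ⊕ S_i.
P[0]: S = E(K, 36) = 69; 29 ⊕ 69 = 40.
P[1]: S = E(K, 69) = 9C; C7 ⊕ 9C = 5B.
P[2]: S = E(K, 9C) = C3; 1F ⊕ C3 = DC.

P[0] = 40, P[1] = 5B, P[2] = DC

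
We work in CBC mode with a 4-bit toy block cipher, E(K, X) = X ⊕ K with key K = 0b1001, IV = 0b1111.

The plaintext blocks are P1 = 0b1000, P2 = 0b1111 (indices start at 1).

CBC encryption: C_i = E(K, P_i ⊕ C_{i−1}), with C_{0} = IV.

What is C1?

C1: P1 ⊕ 0b1111 = 0b0111; E(K, 0b0111) = 0b1110.

C1 = 0b1110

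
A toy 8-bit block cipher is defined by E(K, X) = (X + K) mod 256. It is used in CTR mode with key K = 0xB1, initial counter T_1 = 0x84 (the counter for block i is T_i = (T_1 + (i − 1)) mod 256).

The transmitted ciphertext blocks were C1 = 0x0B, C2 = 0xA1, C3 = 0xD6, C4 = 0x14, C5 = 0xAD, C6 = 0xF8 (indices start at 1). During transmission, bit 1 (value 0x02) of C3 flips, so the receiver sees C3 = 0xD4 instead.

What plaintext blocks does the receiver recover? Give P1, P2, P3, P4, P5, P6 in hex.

P1 = 0x3E, P2 = 0x97, P3 = 0xE3, P4 = 0x2C, P5 = 0x94, P6 = 0xC2

CTR decryption: S_i = E(K, T_i) where T_i is the counter for block i; P_i = C_i ⊕ S_i.
Only C3 changed, to 0xD4. In CTR, a change in C_i flips the same bit in P_i only; the keystream is unaffected. Decrypting the received ciphertext:
P1: T = 0x84, S = E(K, T) = 0x35; 0x0B ⊕ 0x35 = 0x3E.
P2: T = 0x85, S = E(K, T) = 0x36; 0xA1 ⊕ 0x36 = 0x97.
P3: T = 0x86, S = E(K, T) = 0x37; 0xD4 ⊕ 0x37 = 0xE3.
P4: T = 0x87, S = E(K, T) = 0x38; 0x14 ⊕ 0x38 = 0x2C.
P5: T = 0x88, S = E(K, T) = 0x39; 0xAD ⊕ 0x39 = 0x94.
P6: T = 0x89, S = E(K, T) = 0x3A; 0xF8 ⊕ 0x3A = 0xC2.
Blocks that differ from the original plaintext: P3.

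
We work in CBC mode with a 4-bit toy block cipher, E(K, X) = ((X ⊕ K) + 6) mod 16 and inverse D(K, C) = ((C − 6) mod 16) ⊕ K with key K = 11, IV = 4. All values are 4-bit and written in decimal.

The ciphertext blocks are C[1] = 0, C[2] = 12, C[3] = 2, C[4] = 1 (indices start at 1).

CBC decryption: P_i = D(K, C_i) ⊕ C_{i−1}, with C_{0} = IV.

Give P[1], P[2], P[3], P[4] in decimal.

P[1]: D(K, 0) = 1; 1 ⊕ 4 = 5.
P[2]: D(K, 12) = 13; 13 ⊕ 0 = 13.
P[3]: D(K, 2) = 7; 7 ⊕ 12 = 11.
P[4]: D(K, 1) = 0; 0 ⊕ 2 = 2.

P[1] = 5, P[2] = 13, P[3] = 11, P[4] = 2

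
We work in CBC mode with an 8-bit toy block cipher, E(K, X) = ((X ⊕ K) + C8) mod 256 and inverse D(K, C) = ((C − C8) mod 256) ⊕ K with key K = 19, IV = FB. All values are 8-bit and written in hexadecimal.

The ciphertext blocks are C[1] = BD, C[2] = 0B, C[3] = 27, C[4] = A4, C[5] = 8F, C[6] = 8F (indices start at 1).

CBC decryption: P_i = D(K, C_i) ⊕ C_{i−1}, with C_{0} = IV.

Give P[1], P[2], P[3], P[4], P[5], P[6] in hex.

P[1]: D(K, BD) = EC; EC ⊕ FB = 17.
P[2]: D(K, 0B) = 5A; 5A ⊕ BD = E7.
P[3]: D(K, 27) = 46; 46 ⊕ 0B = 4D.
P[4]: D(K, A4) = C5; C5 ⊕ 27 = E2.
P[5]: D(K, 8F) = DE; DE ⊕ A4 = 7A.
P[6]: D(K, 8F) = DE; DE ⊕ 8F = 51.

P[1] = 17, P[2] = E7, P[3] = 4D, P[4] = E2, P[5] = 7A, P[6] = 51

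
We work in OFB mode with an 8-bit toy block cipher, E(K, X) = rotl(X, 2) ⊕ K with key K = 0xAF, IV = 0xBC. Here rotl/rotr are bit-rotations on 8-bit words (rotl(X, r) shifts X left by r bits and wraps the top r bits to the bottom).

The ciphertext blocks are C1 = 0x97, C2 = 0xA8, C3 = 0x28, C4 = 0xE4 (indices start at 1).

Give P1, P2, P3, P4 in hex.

OFB decryption: S_i = E(K, S_{i−1}) with S_{0} = IV; P_i = C_i ⊕ S_i.
P1: S = E(K, 0xBC) = 0x5D; 0x97 ⊕ 0x5D = 0xCA.
P2: S = E(K, 0x5D) = 0xDA; 0xA8 ⊕ 0xDA = 0x72.
P3: S = E(K, 0xDA) = 0xC4; 0x28 ⊕ 0xC4 = 0xEC.
P4: S = E(K, 0xC4) = 0xBC; 0xE4 ⊕ 0xBC = 0x58.

P1 = 0xCA, P2 = 0x72, P3 = 0xEC, P4 = 0x58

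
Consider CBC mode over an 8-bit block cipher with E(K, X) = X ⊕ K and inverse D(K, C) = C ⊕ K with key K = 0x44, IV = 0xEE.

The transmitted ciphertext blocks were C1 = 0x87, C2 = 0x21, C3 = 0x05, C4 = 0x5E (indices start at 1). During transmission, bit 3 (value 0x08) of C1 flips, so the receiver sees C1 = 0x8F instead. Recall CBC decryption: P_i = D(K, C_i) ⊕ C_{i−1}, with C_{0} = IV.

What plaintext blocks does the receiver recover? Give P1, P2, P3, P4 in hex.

Only C1 changed, to 0x8F. In CBC, a change in C_i garbles P_i and flips the same bit in P_{i+1}. Decrypting the received ciphertext:
P1: D(K, 0x8F) = 0xCB; 0xCB ⊕ 0xEE = 0x25.
P2: D(K, 0x21) = 0x65; 0x65 ⊕ 0x8F = 0xEA.
P3: D(K, 0x05) = 0x41; 0x41 ⊕ 0x21 = 0x60.
P4: D(K, 0x5E) = 0x1A; 0x1A ⊕ 0x05 = 0x1F.
Blocks that differ from the original plaintext: P1, P2.

P1 = 0x25, P2 = 0xEA, P3 = 0x60, P4 = 0x1F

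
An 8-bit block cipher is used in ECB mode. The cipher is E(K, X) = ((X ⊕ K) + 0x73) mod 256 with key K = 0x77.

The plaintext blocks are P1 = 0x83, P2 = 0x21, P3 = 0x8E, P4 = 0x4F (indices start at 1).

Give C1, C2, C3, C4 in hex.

C1 = 0x67, C2 = 0xC9, C3 = 0x6C, C4 = 0xAB

ECB encryption: C_i = E(K, P_i).
C1: E(K, 0x83) = 0x67.
C2: E(K, 0x21) = 0xC9.
C3: E(K, 0x8E) = 0x6C.
C4: E(K, 0x4F) = 0xAB.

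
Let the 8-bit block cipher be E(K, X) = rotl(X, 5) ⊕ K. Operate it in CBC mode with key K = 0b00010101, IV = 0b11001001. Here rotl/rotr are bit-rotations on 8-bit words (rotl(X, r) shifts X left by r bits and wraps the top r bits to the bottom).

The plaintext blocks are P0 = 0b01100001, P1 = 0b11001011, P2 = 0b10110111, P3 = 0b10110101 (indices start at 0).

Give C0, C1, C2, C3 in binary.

C0 = 0b00000000, C1 = 0b01101100, C2 = 0b01101110, C3 = 0b01101110

CBC encryption: C_i = E(K, P_i ⊕ C_{i−1}), with C_{−1} = IV.
C0: P0 ⊕ 0b11001001 = 0b10101000; E(K, 0b10101000) = 0b00000000.
C1: P1 ⊕ 0b00000000 = 0b11001011; E(K, 0b11001011) = 0b01101100.
C2: P2 ⊕ 0b01101100 = 0b11011011; E(K, 0b11011011) = 0b01101110.
C3: P3 ⊕ 0b01101110 = 0b11011011; E(K, 0b11011011) = 0b01101110.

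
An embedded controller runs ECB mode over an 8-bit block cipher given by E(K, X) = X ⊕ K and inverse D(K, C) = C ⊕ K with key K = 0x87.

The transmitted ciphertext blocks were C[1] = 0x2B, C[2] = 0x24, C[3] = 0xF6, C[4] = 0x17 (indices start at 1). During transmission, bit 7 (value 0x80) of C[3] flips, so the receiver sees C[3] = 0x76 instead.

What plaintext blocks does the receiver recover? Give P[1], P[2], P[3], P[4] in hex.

ECB decryption: P_i = D(K, C_i).
Only C[3] changed, to 0x76. In ECB, a change in C_i affects only P_i. Decrypting the received ciphertext:
P[1]: D(K, 0x2B) = 0xAC.
P[2]: D(K, 0x24) = 0xA3.
P[3]: D(K, 0x76) = 0xF1.
P[4]: D(K, 0x17) = 0x90.
Blocks that differ from the original plaintext: P[3].

P[1] = 0xAC, P[2] = 0xA3, P[3] = 0xF1, P[4] = 0x90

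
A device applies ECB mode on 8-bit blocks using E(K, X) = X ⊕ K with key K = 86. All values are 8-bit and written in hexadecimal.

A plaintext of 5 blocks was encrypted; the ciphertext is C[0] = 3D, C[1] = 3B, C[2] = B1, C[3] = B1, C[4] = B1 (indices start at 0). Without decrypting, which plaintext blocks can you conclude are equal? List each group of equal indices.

P[2] = P[3] = P[4]

ECB encrypts each block independently with the same key, so equal ciphertext blocks imply equal plaintext blocks.
C[2] = C[3] = C[4] = B1, so P[2] = P[3] = P[4].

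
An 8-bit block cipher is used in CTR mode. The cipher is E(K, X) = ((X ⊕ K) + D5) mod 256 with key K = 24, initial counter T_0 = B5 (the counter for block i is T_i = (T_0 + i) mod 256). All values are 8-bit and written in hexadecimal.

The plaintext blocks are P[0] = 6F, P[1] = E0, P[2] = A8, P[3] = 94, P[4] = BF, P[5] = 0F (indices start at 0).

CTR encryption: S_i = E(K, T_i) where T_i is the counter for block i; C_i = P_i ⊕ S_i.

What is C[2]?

C[2] = C0

C[0]: T = B5, S = E(K, T) = 66; 6F ⊕ 66 = 09.
C[1]: T = B6, S = E(K, T) = 67; E0 ⊕ 67 = 87.
C[2]: T = B7, S = E(K, T) = 68; A8 ⊕ 68 = C0.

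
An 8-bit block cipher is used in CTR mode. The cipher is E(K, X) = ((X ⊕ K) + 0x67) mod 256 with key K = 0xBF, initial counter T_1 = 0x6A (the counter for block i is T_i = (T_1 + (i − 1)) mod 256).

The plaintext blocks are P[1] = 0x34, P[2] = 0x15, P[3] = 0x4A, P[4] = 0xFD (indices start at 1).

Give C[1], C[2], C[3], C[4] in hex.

CTR encryption: S_i = E(K, T_i) where T_i is the counter for block i; C_i = P_i ⊕ S_i.
C[1]: T = 0x6A, S = E(K, T) = 0x3C; 0x34 ⊕ 0x3C = 0x08.
C[2]: T = 0x6B, S = E(K, T) = 0x3B; 0x15 ⊕ 0x3B = 0x2E.
C[3]: T = 0x6C, S = E(K, T) = 0x3A; 0x4A ⊕ 0x3A = 0x70.
C[4]: T = 0x6D, S = E(K, T) = 0x39; 0xFD ⊕ 0x39 = 0xC4.

C[1] = 0x08, C[2] = 0x2E, C[3] = 0x70, C[4] = 0xC4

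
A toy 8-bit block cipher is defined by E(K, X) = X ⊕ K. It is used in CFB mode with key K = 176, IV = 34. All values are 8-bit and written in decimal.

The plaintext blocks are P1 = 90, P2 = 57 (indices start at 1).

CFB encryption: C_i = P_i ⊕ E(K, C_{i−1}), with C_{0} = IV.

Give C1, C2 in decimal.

C1 = 200, C2 = 65

C1: E(K, 34) = 146; 90 ⊕ 146 = 200.
C2: E(K, 200) = 120; 57 ⊕ 120 = 65.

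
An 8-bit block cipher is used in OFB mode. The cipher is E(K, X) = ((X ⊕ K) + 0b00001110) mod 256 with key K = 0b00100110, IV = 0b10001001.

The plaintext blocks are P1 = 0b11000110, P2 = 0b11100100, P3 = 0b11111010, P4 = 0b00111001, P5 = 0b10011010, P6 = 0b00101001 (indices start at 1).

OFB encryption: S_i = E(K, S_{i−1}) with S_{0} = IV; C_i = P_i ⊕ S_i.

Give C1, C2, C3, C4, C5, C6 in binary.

C1 = 0b01111011, C2 = 0b01001101, C3 = 0b01100111, C4 = 0b11110000, C5 = 0b01100111, C6 = 0b11000000

C1: S = E(K, 0b10001001) = 0b10111101; 0b11000110 ⊕ 0b10111101 = 0b01111011.
C2: S = E(K, 0b10111101) = 0b10101001; 0b11100100 ⊕ 0b10101001 = 0b01001101.
C3: S = E(K, 0b10101001) = 0b10011101; 0b11111010 ⊕ 0b10011101 = 0b01100111.
C4: S = E(K, 0b10011101) = 0b11001001; 0b00111001 ⊕ 0b11001001 = 0b11110000.
C5: S = E(K, 0b11001001) = 0b11111101; 0b10011010 ⊕ 0b11111101 = 0b01100111.
C6: S = E(K, 0b11111101) = 0b11101001; 0b00101001 ⊕ 0b11101001 = 0b11000000.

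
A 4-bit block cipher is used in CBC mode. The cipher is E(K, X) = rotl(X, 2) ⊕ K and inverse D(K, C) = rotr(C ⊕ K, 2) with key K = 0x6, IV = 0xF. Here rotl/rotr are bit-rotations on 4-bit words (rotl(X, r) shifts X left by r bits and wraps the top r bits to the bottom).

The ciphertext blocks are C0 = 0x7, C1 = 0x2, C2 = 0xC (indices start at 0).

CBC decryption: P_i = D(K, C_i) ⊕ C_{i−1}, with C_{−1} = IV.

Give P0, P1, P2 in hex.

P0 = 0xB, P1 = 0x6, P2 = 0x8

P0: D(K, 0x7) = 0x4; 0x4 ⊕ 0xF = 0xB.
P1: D(K, 0x2) = 0x1; 0x1 ⊕ 0x7 = 0x6.
P2: D(K, 0xC) = 0xA; 0xA ⊕ 0x2 = 0x8.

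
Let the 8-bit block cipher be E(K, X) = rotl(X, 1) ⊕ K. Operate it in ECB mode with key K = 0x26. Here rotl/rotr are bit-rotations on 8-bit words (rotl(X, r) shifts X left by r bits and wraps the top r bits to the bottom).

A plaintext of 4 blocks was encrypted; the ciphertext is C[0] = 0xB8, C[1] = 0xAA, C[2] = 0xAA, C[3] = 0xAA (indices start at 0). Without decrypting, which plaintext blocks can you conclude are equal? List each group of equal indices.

P[1] = P[2] = P[3]

ECB encrypts each block independently with the same key, so equal ciphertext blocks imply equal plaintext blocks.
C[1] = C[2] = C[3] = 0xAA, so P[1] = P[2] = P[3].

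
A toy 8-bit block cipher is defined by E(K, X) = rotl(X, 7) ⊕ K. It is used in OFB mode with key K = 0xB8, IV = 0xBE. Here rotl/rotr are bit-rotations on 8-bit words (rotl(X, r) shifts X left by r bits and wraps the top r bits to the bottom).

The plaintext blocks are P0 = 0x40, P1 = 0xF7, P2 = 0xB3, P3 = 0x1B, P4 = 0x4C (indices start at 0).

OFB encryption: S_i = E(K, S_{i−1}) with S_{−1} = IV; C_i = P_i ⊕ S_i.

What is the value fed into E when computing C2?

C0: S = E(K, 0xBE) = 0xE7; 0x40 ⊕ 0xE7 = 0xA7.
C1: S = E(K, 0xE7) = 0x4B; 0xF7 ⊕ 0x4B = 0xBC.
C2: S = E(K, 0x4B) = 0x1D; 0xB3 ⊕ 0x1D = 0xAE.
So the input to E for block 2 is 0x4B.

0x4B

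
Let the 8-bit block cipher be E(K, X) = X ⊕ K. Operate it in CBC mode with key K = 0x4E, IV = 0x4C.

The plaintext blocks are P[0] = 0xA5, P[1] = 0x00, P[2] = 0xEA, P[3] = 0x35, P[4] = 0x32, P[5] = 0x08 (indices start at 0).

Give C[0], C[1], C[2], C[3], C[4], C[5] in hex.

C[0] = 0xA7, C[1] = 0xE9, C[2] = 0x4D, C[3] = 0x36, C[4] = 0x4A, C[5] = 0x0C

CBC encryption: C_i = E(K, P_i ⊕ C_{i−1}), with C_{−1} = IV.
C[0]: P[0] ⊕ 0x4C = 0xE9; E(K, 0xE9) = 0xA7.
C[1]: P[1] ⊕ 0xA7 = 0xA7; E(K, 0xA7) = 0xE9.
C[2]: P[2] ⊕ 0xE9 = 0x03; E(K, 0x03) = 0x4D.
C[3]: P[3] ⊕ 0x4D = 0x78; E(K, 0x78) = 0x36.
C[4]: P[4] ⊕ 0x36 = 0x04; E(K, 0x04) = 0x4A.
C[5]: P[5] ⊕ 0x4A = 0x42; E(K, 0x42) = 0x0C.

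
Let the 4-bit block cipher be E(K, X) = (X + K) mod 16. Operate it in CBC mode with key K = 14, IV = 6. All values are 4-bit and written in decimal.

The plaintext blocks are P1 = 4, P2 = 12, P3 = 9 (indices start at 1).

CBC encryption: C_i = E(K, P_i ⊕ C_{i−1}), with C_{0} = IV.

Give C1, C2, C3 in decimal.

C1 = 0, C2 = 10, C3 = 1

C1: P1 ⊕ 6 = 2; E(K, 2) = 0.
C2: P2 ⊕ 0 = 12; E(K, 12) = 10.
C3: P3 ⊕ 10 = 3; E(K, 3) = 1.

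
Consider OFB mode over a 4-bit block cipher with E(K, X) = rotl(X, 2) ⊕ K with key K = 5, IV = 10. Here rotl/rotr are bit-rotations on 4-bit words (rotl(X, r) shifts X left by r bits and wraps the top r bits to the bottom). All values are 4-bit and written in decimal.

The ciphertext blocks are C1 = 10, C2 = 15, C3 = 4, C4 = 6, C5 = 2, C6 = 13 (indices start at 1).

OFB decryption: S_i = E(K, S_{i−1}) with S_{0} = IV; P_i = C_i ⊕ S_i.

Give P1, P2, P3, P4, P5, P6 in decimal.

P1: S = E(K, 10) = 15; 10 ⊕ 15 = 5.
P2: S = E(K, 15) = 10; 15 ⊕ 10 = 5.
P3: S = E(K, 10) = 15; 4 ⊕ 15 = 11.
P4: S = E(K, 15) = 10; 6 ⊕ 10 = 12.
P5: S = E(K, 10) = 15; 2 ⊕ 15 = 13.
P6: S = E(K, 15) = 10; 13 ⊕ 10 = 7.

P1 = 5, P2 = 5, P3 = 11, P4 = 12, P5 = 13, P6 = 7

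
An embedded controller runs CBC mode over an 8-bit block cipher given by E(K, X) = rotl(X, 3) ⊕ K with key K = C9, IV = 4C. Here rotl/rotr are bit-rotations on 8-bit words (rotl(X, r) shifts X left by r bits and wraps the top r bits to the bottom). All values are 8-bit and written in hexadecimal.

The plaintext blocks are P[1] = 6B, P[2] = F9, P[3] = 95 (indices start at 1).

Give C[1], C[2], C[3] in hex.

C[1] = F0, C[2] = 81, C[3] = 69

CBC encryption: C_i = E(K, P_i ⊕ C_{i−1}), with C_{0} = IV.
C[1]: P[1] ⊕ 4C = 27; E(K, 27) = F0.
C[2]: P[2] ⊕ F0 = 09; E(K, 09) = 81.
C[3]: P[3] ⊕ 81 = 14; E(K, 14) = 69.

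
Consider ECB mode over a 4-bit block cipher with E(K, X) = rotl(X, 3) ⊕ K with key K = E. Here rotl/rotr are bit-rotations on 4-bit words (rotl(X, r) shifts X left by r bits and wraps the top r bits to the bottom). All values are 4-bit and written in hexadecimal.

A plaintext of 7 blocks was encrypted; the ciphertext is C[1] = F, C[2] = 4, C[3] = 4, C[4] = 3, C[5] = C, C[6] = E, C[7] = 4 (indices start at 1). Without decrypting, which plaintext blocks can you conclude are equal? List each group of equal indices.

ECB encrypts each block independently with the same key, so equal ciphertext blocks imply equal plaintext blocks.
C[2] = C[3] = C[7] = 4, so P[2] = P[3] = P[7].

P[2] = P[3] = P[7]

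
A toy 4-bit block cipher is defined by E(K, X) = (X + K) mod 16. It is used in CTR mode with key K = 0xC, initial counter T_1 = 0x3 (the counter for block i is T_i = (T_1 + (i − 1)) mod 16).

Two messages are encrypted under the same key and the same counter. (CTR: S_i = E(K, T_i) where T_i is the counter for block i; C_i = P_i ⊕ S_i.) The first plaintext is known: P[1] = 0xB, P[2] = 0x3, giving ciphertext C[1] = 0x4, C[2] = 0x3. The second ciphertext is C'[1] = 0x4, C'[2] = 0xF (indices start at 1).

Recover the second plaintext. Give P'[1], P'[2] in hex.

In CTR with a reused counter, both messages share the same keystream S_i, so C_i ⊕ C'_i = P_i ⊕ P'_i and thus P'_i = P_i ⊕ C_i ⊕ C'_i.
P'[1]: 0xB ⊕ 0x4 ⊕ 0x4 = 0xB.
P'[2]: 0x3 ⊕ 0x3 ⊕ 0xF = 0xF.

P'[1] = 0xB, P'[2] = 0xF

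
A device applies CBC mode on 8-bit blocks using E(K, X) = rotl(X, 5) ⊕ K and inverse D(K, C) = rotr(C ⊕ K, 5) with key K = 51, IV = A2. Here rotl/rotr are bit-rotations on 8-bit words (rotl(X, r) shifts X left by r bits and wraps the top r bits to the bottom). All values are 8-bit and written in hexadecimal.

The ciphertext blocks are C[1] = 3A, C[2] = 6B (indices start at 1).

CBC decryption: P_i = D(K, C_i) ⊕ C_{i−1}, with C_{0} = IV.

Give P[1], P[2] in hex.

P[1] = F9, P[2] = EB

P[1]: D(K, 3A) = 5B; 5B ⊕ A2 = F9.
P[2]: D(K, 6B) = D1; D1 ⊕ 3A = EB.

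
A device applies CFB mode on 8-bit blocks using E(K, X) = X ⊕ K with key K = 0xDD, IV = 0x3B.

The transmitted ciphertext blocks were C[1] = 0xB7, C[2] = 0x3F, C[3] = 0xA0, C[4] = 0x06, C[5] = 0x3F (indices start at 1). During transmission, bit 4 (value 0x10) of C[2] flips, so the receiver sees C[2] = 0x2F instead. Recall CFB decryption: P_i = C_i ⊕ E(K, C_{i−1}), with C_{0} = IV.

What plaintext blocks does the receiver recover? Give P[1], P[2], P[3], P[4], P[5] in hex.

Only C[2] changed, to 0x2F. In CFB, a change in C_i flips the same bit in P_i and garbles P_{i+1}. Decrypting the received ciphertext:
P[1]: E(K, 0x3B) = 0xE6; 0xB7 ⊕ 0xE6 = 0x51.
P[2]: E(K, 0xB7) = 0x6A; 0x2F ⊕ 0x6A = 0x45.
P[3]: E(K, 0x2F) = 0xF2; 0xA0 ⊕ 0xF2 = 0x52.
P[4]: E(K, 0xA0) = 0x7D; 0x06 ⊕ 0x7D = 0x7B.
P[5]: E(K, 0x06) = 0xDB; 0x3F ⊕ 0xDB = 0xE4.
Blocks that differ from the original plaintext: P[2], P[3].

P[1] = 0x51, P[2] = 0x45, P[3] = 0x52, P[4] = 0x7B, P[5] = 0xE4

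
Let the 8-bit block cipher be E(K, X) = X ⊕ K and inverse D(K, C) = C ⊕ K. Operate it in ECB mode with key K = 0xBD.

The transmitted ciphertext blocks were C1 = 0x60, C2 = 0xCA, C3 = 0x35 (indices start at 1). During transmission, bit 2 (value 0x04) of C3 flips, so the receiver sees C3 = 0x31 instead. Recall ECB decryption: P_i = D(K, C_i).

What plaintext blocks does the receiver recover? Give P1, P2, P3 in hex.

Only C3 changed, to 0x31. In ECB, a change in C_i affects only P_i. Decrypting the received ciphertext:
P1: D(K, 0x60) = 0xDD.
P2: D(K, 0xCA) = 0x77.
P3: D(K, 0x31) = 0x8C.
Blocks that differ from the original plaintext: P3.

P1 = 0xDD, P2 = 0x77, P3 = 0x8C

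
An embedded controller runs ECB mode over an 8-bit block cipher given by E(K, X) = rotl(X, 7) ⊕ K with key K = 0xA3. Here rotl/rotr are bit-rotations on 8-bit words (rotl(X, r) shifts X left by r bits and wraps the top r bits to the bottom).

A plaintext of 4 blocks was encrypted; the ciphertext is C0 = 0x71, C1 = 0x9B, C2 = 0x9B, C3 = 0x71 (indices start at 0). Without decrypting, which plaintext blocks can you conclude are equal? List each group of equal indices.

P0 = P3; P1 = P2

ECB encrypts each block independently with the same key, so equal ciphertext blocks imply equal plaintext blocks.
C0 = C3 = 0x71, so P0 = P3.
C1 = C2 = 0x9B, so P1 = P2.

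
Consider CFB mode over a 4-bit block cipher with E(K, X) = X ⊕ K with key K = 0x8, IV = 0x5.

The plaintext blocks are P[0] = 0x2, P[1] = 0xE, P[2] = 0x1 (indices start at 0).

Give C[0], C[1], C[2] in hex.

CFB encryption: C_i = P_i ⊕ E(K, C_{i−1}), with C_{−1} = IV.
C[0]: E(K, 0x5) = 0xD; 0x2 ⊕ 0xD = 0xF.
C[1]: E(K, 0xF) = 0x7; 0xE ⊕ 0x7 = 0x9.
C[2]: E(K, 0x9) = 0x1; 0x1 ⊕ 0x1 = 0x0.

C[0] = 0xF, C[1] = 0x9, C[2] = 0x0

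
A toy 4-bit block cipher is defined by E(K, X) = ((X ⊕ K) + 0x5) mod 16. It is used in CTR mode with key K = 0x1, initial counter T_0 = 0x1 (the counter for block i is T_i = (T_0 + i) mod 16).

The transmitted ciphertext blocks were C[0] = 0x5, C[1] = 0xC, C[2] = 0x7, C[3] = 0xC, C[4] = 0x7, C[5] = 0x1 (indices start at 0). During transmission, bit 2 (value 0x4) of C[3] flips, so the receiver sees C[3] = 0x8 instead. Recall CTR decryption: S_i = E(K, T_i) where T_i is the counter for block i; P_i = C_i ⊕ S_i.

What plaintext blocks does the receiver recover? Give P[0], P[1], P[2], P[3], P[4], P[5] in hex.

P[0] = 0x0, P[1] = 0x4, P[2] = 0x0, P[3] = 0x2, P[4] = 0xE, P[5] = 0xD

Only C[3] changed, to 0x8. In CTR, a change in C_i flips the same bit in P_i only; the keystream is unaffected. Decrypting the received ciphertext:
P[0]: T = 0x1, S = E(K, T) = 0x5; 0x5 ⊕ 0x5 = 0x0.
P[1]: T = 0x2, S = E(K, T) = 0x8; 0xC ⊕ 0x8 = 0x4.
P[2]: T = 0x3, S = E(K, T) = 0x7; 0x7 ⊕ 0x7 = 0x0.
P[3]: T = 0x4, S = E(K, T) = 0xA; 0x8 ⊕ 0xA = 0x2.
P[4]: T = 0x5, S = E(K, T) = 0x9; 0x7 ⊕ 0x9 = 0xE.
P[5]: T = 0x6, S = E(K, T) = 0xC; 0x1 ⊕ 0xC = 0xD.
Blocks that differ from the original plaintext: P[3].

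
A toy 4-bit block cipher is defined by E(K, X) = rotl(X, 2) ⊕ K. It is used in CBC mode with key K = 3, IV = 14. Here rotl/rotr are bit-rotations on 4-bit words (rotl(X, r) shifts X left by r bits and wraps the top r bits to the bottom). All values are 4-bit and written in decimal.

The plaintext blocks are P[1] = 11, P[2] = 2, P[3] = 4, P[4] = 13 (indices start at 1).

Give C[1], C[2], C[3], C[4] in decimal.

CBC encryption: C_i = E(K, P_i ⊕ C_{i−1}), with C_{0} = IV.
C[1]: P[1] ⊕ 14 = 5; E(K, 5) = 6.
C[2]: P[2] ⊕ 6 = 4; E(K, 4) = 2.
C[3]: P[3] ⊕ 2 = 6; E(K, 6) = 10.
C[4]: P[4] ⊕ 10 = 7; E(K, 7) = 14.

C[1] = 6, C[2] = 2, C[3] = 10, C[4] = 14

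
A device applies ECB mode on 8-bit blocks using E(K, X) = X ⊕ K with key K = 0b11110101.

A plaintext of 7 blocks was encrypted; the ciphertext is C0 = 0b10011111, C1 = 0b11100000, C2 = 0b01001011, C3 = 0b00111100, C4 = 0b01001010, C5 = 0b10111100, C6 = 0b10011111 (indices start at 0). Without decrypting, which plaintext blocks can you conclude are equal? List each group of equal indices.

ECB encrypts each block independently with the same key, so equal ciphertext blocks imply equal plaintext blocks.
C0 = C6 = 0b10011111, so P0 = P6.

P0 = P6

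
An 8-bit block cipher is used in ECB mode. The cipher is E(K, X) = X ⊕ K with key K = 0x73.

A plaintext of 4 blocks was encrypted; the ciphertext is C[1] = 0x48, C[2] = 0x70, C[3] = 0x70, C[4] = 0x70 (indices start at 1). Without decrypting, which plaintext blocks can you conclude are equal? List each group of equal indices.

ECB encrypts each block independently with the same key, so equal ciphertext blocks imply equal plaintext blocks.
C[2] = C[3] = C[4] = 0x70, so P[2] = P[3] = P[4].

P[2] = P[3] = P[4]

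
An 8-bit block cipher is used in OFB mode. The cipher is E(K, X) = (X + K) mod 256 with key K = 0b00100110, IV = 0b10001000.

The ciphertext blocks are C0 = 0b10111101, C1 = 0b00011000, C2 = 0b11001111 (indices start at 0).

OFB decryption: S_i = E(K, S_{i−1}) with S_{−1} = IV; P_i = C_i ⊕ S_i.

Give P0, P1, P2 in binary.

P0 = 0b00010011, P1 = 0b11001100, P2 = 0b00110101

P0: S = E(K, 0b10001000) = 0b10101110; 0b10111101 ⊕ 0b10101110 = 0b00010011.
P1: S = E(K, 0b10101110) = 0b11010100; 0b00011000 ⊕ 0b11010100 = 0b11001100.
P2: S = E(K, 0b11010100) = 0b11111010; 0b11001111 ⊕ 0b11111010 = 0b00110101.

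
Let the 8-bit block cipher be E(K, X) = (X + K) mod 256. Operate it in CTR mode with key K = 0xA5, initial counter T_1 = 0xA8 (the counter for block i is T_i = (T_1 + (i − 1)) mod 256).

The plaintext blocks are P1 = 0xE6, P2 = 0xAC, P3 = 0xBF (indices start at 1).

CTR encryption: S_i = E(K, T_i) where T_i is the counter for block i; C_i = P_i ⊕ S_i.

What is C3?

C1: T = 0xA8, S = E(K, T) = 0x4D; 0xE6 ⊕ 0x4D = 0xAB.
C2: T = 0xA9, S = E(K, T) = 0x4E; 0xAC ⊕ 0x4E = 0xE2.
C3: T = 0xAA, S = E(K, T) = 0x4F; 0xBF ⊕ 0x4F = 0xF0.

C3 = 0xF0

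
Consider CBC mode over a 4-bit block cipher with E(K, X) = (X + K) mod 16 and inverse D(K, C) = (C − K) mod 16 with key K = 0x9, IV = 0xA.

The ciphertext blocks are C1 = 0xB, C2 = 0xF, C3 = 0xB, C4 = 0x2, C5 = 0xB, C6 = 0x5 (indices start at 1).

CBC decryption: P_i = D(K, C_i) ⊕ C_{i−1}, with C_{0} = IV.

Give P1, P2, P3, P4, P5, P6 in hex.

P1 = 0x8, P2 = 0xD, P3 = 0xD, P4 = 0x2, P5 = 0x0, P6 = 0x7

P1: D(K, 0xB) = 0x2; 0x2 ⊕ 0xA = 0x8.
P2: D(K, 0xF) = 0x6; 0x6 ⊕ 0xB = 0xD.
P3: D(K, 0xB) = 0x2; 0x2 ⊕ 0xF = 0xD.
P4: D(K, 0x2) = 0x9; 0x9 ⊕ 0xB = 0x2.
P5: D(K, 0xB) = 0x2; 0x2 ⊕ 0x2 = 0x0.
P6: D(K, 0x5) = 0xC; 0xC ⊕ 0xB = 0x7.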